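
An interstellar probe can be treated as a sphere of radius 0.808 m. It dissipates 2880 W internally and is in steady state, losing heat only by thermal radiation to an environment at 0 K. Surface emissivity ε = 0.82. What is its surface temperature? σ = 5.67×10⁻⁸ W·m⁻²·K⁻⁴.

Steady state: internal power = radiated power, P = εσA T⁴.
Radiating area A = 4πr² = 8.204 m².
T⁴ = P/(εσA) = 2880/(0.82·5.67×10⁻⁸·8.204) = 7.550×10⁹ K⁴.
T = (7.550×10⁹)^(1/4).

T ≈ 295 K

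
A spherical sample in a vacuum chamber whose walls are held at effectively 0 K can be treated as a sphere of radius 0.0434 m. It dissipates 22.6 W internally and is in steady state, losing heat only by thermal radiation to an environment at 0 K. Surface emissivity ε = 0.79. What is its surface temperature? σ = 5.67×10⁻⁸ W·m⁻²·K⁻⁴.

T ≈ 382 K

Steady state: internal power = radiated power, P = εσA T⁴.
Radiating area A = 4πr² = 0.02367 m².
T⁴ = P/(εσA) = 22.6/(0.79·5.67×10⁻⁸·0.02367) = 2.132×10¹⁰ K⁴.
T = (2.132×10¹⁰)^(1/4).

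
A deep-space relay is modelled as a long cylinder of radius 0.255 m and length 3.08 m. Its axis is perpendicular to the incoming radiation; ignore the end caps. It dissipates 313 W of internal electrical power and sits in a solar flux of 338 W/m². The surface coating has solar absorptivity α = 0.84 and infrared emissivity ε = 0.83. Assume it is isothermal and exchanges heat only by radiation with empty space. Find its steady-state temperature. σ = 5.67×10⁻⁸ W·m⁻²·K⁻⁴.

T ≈ 239 K

At steady state, absorbed solar power + internal power = radiated power.
Absorbed: α·S·A_cross = 0.84·338·1.571 = 446.0 W (cross-section 2rL).
Total input = 446.0 + 313 = 759.0 W.
Radiated: εσ·A_surf·T⁴ with A_surf = 2πrL = 4.935 m².
T⁴ = 759.0/(0.83·5.67×10⁻⁸·4.935) = 3.268×10⁹ K⁴.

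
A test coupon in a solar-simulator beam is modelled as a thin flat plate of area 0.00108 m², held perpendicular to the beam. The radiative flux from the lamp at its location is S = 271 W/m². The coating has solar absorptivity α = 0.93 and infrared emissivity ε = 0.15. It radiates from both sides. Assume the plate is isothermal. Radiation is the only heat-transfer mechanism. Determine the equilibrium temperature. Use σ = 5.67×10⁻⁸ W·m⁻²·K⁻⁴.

At equilibrium, absorbed power = emitted power.
Absorbing cross-section = A = 0.001080 m²; emitting surface = 2A = 0.002160 m² (ratio 2).
αS·A_cross = εσ·A_surf·T⁴  ⇒  T⁴ = αS/(ε·2σ).
T⁴ = 0.930·271/(0.15·2·5.67×10⁻⁸) = 1.482×10¹⁰ K⁴.
T = (1.482×10¹⁰)^(1/4).

T ≈ 349 K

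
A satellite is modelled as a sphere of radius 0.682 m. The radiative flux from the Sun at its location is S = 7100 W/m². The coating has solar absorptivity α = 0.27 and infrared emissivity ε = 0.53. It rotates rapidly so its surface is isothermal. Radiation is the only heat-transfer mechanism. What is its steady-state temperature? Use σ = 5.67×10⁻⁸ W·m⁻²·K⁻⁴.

T ≈ 355 K

At equilibrium, absorbed power = emitted power.
Absorbing cross-section = πr² = 1.461 m²; emitting surface = 4πr² = 5.845 m² (ratio 4).
αS·A_cross = εσ·A_surf·T⁴  ⇒  T⁴ = αS/(ε·4σ).
T⁴ = 0.270·7100/(0.53·4·5.67×10⁻⁸) = 1.595×10¹⁰ K⁴.
T = (1.595×10¹⁰)^(1/4).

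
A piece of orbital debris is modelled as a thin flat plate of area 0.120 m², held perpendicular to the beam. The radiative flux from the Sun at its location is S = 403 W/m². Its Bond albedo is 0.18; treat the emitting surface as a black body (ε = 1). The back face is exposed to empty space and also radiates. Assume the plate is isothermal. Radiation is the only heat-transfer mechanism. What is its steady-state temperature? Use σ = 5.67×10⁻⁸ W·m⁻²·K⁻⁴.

T ≈ 232 K

At equilibrium, absorbed power = emitted power.
Absorbing cross-section = A = 0.1200 m²; emitting surface = 2A = 0.2400 m² (ratio 2).
(1−a)S·A_cross = εσ·A_surf·T⁴  ⇒  T⁴ = (1−a)S/(2σ).
T⁴ = 0.820·403/(2·5.67×10⁻⁸) = 2.914×10⁹ K⁴.
T = (2.914×10⁹)^(1/4).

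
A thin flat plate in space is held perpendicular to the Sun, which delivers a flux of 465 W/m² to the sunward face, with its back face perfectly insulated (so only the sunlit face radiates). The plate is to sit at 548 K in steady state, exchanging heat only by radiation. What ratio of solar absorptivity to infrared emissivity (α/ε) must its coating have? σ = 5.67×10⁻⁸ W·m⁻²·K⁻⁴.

Balance: αS·A = εσ·1A·T⁴ ⇒ α/ε = σT⁴/S.
α/ε = 5.67×10⁻⁸·(548)⁴/465 = 5.67×10⁻⁸·9.018×10¹⁰/465.

α/ε ≈ 11.0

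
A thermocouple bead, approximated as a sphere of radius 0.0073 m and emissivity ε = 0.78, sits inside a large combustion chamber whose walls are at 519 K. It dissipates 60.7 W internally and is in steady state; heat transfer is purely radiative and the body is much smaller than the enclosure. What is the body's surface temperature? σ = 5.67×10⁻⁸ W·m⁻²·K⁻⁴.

For a small grey body in a large enclosure, net radiated power = εσA(T⁴ − T_w⁴).
Steady state: P = εσA(T⁴ − T_w⁴) with A = 4πr² = 6.697×10⁻⁴ m².
T⁴ = P/(εσA) + T_w⁴ = 60.7/(0.78·5.67×10⁻⁸·6.697×10⁻⁴) + (519)⁴
    = 2.050×10¹² + 7.256×10¹⁰ = 2.122×10¹² K⁴.

T ≈ 1210 K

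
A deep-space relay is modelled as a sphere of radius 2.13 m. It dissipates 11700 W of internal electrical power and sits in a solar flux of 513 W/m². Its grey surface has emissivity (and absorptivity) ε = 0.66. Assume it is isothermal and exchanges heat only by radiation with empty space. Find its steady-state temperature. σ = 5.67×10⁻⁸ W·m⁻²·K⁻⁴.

T ≈ 297 K

At steady state, absorbed solar power + internal power = radiated power.
Absorbed: α·S·A_cross = 0.66·513·14.25 = 4826 W (cross-section πr²).
Total input = 4826 + 11700 = 16530 W.
Radiated: εσ·A_surf·T⁴ with A_surf = 4πr² = 57.01 m².
T⁴ = 16530/(0.66·5.67×10⁻⁸·57.01) = 7.746×10⁹ K⁴.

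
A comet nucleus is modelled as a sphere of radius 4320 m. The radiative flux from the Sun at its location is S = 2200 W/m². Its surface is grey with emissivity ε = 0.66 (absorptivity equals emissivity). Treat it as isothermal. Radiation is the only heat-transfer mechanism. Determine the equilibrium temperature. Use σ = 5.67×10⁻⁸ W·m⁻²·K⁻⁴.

T ≈ 314 K

At equilibrium, absorbed power = emitted power.
Absorbing cross-section = πr² = 5.863×10⁷ m²; emitting surface = 4πr² = 2.345×10⁸ m² (ratio 4).
εS·A_cross = εσ·A_surf·T⁴  ⇒  T⁴ = S/(4σ)   (ε cancels).
T⁴ = 2200/(4·5.67×10⁻⁸) = 9.700×10⁹ K⁴.
T = (9.700×10⁹)^(1/4).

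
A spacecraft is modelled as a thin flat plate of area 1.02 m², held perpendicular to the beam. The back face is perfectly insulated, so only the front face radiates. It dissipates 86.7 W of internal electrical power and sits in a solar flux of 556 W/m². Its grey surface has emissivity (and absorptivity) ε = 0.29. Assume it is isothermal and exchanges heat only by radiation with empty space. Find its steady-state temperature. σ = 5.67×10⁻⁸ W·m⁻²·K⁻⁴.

At steady state, absorbed solar power + internal power = radiated power.
Absorbed: α·S·A_cross = 0.29·556·1.020 = 164.5 W (cross-section A).
Total input = 164.5 + 86.7 = 251.2 W.
Radiated: εσ·A_surf·T⁴ with A_surf = A = 1.020 m².
T⁴ = 251.2/(0.29·5.67×10⁻⁸·1.020) = 1.498×10¹⁰ K⁴.

T ≈ 350 K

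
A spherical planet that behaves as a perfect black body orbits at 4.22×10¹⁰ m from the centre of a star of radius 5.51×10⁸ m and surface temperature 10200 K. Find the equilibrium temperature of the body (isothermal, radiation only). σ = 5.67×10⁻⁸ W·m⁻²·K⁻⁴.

The star's surface emits σT_*⁴; at distance d the flux is S = σT_*⁴(R_*/d)².
S = 5.67×10⁻⁸·(10200)⁴·(5.51×10⁸/4.22×10¹⁰)² = 1.046×10⁵ W/m².
For an isothermal sphere T⁴ = (1−a)S/(4σ) = 4.613×10¹¹ K⁴.

T ≈ 824 K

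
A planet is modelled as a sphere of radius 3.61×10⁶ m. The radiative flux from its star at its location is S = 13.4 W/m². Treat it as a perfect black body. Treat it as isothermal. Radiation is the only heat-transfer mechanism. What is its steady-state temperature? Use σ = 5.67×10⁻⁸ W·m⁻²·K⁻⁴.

T ≈ 87.7 K

At equilibrium, absorbed power = emitted power.
Absorbing cross-section = πr² = 4.094×10¹³ m²; emitting surface = 4πr² = 1.638×10¹⁴ m² (ratio 4).
S·A_cross = εσ·A_surf·T⁴  ⇒  T⁴ = S/(4σ).
T⁴ = 1.00·13.4/(4·5.67×10⁻⁸) = 5.908×10⁷ K⁴.
T = (5.908×10⁷)^(1/4).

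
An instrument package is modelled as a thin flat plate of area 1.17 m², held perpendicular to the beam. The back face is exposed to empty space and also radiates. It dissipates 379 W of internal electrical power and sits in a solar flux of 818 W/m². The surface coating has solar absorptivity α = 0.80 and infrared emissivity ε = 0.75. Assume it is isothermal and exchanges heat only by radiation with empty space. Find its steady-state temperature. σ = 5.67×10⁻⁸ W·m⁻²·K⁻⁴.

At steady state, absorbed solar power + internal power = radiated power.
Absorbed: α·S·A_cross = 0.80·818·1.170 = 765.6 W (cross-section A).
Total input = 765.6 + 379 = 1145 W.
Radiated: εσ·A_surf·T⁴ with A_surf = 2A = 2.340 m².
T⁴ = 1145/(0.75·5.67×10⁻⁸·2.340) = 1.150×10¹⁰ K⁴.

T ≈ 327 K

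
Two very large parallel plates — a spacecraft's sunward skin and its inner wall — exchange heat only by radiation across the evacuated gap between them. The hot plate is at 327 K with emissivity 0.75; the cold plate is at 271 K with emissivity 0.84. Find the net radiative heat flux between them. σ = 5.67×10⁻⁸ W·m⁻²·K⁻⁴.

For two infinite grey parallel plates, q = σ(T₁⁴ − T₂⁴)/(1/ε₁ + 1/ε₂ − 1).
T₁⁴ − T₂⁴ = 1.143×10¹⁰ − 5.394×10⁹ = 6.040×10⁹ K⁴.
1/ε₁ + 1/ε₂ − 1 = 1.333 + 1.190 − 1 = 1.524.
q = 5.67×10⁻⁸ × 6.040×10⁹ / 1.524.

q ≈ 225 W/m²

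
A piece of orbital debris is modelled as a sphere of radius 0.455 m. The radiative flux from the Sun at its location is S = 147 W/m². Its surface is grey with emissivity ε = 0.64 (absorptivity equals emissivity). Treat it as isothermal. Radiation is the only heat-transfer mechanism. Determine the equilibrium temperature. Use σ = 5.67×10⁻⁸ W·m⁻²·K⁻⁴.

T ≈ 160 K

At equilibrium, absorbed power = emitted power.
Absorbing cross-section = πr² = 0.6504 m²; emitting surface = 4πr² = 2.602 m² (ratio 4).
εS·A_cross = εσ·A_surf·T⁴  ⇒  T⁴ = S/(4σ)   (ε cancels).
T⁴ = 147/(4·5.67×10⁻⁸) = 6.481×10⁸ K⁴.
T = (6.481×10⁸)^(1/4).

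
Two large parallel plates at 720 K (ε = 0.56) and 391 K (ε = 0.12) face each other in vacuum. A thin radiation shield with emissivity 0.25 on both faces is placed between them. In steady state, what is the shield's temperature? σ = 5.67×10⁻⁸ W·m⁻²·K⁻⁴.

In steady state the net flux on the hot side equals that on the cold side.
σ(T₁⁴−T_s⁴)/D₁ = σ(T_s⁴−T₂⁴)/D₂, with D₁ = 1/ε₁+1/ε_s−1 = 4.786, D₂ = 1/ε_s+1/ε₂−1 = 11.33.
Solve for T_s⁴: T_s⁴ = (D₂·T₁⁴ + D₁·T₂⁴)/(D₁+D₂) = 1.959×10¹¹ K⁴.

T_s ≈ 665 K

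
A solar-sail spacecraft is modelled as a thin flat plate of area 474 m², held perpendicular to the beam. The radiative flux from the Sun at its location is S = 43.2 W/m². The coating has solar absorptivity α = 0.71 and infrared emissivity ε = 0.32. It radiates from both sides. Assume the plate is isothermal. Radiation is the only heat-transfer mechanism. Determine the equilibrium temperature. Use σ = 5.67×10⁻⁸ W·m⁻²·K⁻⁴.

At equilibrium, absorbed power = emitted power.
Absorbing cross-section = A = 474.0 m²; emitting surface = 2A = 948.0 m² (ratio 2).
αS·A_cross = εσ·A_surf·T⁴  ⇒  T⁴ = αS/(ε·2σ).
T⁴ = 0.710·43.2/(0.32·2·5.67×10⁻⁸) = 8.452×10⁸ K⁴.
T = (8.452×10⁸)^(1/4).

T ≈ 171 K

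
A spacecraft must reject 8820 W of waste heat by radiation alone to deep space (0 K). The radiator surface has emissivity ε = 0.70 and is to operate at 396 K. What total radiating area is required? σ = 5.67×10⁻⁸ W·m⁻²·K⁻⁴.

P = εσA T⁴ ⇒ A = P/(εσT⁴).
T⁴ = 2.459×10¹⁰ K⁴.
A = 8820/(0.70 × 5.67×10⁻⁸ × 2.459×10¹⁰).

A ≈ 9.04 m²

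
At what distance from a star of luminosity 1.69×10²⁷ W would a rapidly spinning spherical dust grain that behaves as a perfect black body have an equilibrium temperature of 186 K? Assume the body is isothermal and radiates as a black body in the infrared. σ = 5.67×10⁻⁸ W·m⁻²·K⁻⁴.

For an isothermal black-emitting sphere, (1−a)S·πr² = σ·4πr²·T⁴ ⇒ S = 4σT⁴/(1−a).
S = 4·5.67×10⁻⁸·(186)⁴/1.00 = 271.5 W/m².
Flux falls as S = L/(4πd²), so d = √(L/(4πS)) = √(1.69×10²⁷/(4π·271.5)).

d ≈ 7.04×10¹¹ m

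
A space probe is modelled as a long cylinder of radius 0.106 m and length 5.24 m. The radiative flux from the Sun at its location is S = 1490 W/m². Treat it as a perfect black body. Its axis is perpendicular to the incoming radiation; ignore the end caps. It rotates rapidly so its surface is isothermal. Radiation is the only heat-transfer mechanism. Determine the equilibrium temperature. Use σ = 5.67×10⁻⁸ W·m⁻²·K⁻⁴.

T ≈ 302 K

At equilibrium, absorbed power = emitted power.
Absorbing cross-section = 2rL = 1.111 m²; emitting surface = 2πrL = 3.490 m² (ratio π).
S·A_cross = εσ·A_surf·T⁴  ⇒  T⁴ = S/(πσ).
T⁴ = 1.00·1490/(π·5.67×10⁻⁸) = 8.365×10⁹ K⁴.
T = (8.365×10⁹)^(1/4).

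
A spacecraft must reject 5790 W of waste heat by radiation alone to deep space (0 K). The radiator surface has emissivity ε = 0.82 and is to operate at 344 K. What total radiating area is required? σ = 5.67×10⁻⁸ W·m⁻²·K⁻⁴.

P = εσA T⁴ ⇒ A = P/(εσT⁴).
T⁴ = 1.400×10¹⁰ K⁴.
A = 5790/(0.82 × 5.67×10⁻⁸ × 1.400×10¹⁰).

A ≈ 8.89 m²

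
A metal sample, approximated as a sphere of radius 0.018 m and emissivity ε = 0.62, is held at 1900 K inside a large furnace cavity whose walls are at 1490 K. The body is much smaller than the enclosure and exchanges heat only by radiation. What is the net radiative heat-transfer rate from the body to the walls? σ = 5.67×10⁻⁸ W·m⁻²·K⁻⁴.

P_net ≈ 1160 W

For a small grey body in a large enclosure: P_net = εσA(T_body⁴ − T_wall⁴).
A = 4πr² = 0.004072 m²; T_body⁴ − T_wall⁴ = 1.303×10¹³ − 4.929×10¹² = 8.103×10¹² K⁴.
|P_net| = 0.62·5.67×10⁻⁸·0.004072·8.103×10¹².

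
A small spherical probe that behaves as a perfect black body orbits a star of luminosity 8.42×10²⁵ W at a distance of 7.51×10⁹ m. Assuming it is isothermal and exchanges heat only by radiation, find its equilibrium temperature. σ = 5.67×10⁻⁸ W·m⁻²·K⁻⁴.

T ≈ 851 K

First find the stellar flux at distance d: S = L/(4πd²) = 8.42×10²⁵/(4π·(7.51×10⁹)²) = 1.188×10⁵ W/m².
For an isothermal sphere, absorbed (1−a)S·πr² = emitted σ·4πr²·T⁴, so T⁴ = (1−a)S/(4σ).
T⁴ = 1.00·1.188×10⁵/(4·5.67×10⁻⁸) = 5.238×10¹¹ K⁴.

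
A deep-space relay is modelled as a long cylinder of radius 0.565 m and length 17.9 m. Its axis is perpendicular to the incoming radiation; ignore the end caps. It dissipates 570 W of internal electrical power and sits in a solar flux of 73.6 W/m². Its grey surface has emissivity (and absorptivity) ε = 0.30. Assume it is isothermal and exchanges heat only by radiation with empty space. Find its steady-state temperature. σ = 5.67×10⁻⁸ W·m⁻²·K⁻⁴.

T ≈ 175 K

At steady state, absorbed solar power + internal power = radiated power.
Absorbed: α·S·A_cross = 0.30·73.6·20.23 = 446.6 W (cross-section 2rL).
Total input = 446.6 + 570 = 1017 W.
Radiated: εσ·A_surf·T⁴ with A_surf = 2πrL = 63.54 m².
T⁴ = 1017/(0.30·5.67×10⁻⁸·63.54) = 9.405×10⁸ K⁴.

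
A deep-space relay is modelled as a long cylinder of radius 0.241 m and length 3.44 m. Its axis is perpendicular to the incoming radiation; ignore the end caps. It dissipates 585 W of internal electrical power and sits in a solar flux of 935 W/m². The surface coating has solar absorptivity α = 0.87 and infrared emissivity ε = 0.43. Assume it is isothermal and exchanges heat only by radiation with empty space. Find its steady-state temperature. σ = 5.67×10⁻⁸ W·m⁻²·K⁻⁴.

T ≈ 351 K

At steady state, absorbed solar power + internal power = radiated power.
Absorbed: α·S·A_cross = 0.87·935·1.658 = 1349 W (cross-section 2rL).
Total input = 1349 + 585 = 1934 W.
Radiated: εσ·A_surf·T⁴ with A_surf = 2πrL = 5.209 m².
T⁴ = 1934/(0.43·5.67×10⁻⁸·5.209) = 1.523×10¹⁰ K⁴.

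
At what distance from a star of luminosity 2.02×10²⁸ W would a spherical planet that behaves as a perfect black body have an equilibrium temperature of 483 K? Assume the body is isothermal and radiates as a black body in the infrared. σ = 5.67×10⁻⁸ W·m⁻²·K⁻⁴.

d ≈ 3.61×10¹¹ m

For an isothermal black-emitting sphere, (1−a)S·πr² = σ·4πr²·T⁴ ⇒ S = 4σT⁴/(1−a).
S = 4·5.67×10⁻⁸·(483)⁴/1.00 = 12340 W/m².
Flux falls as S = L/(4πd²), so d = √(L/(4πS)) = √(2.02×10²⁸/(4π·12340)).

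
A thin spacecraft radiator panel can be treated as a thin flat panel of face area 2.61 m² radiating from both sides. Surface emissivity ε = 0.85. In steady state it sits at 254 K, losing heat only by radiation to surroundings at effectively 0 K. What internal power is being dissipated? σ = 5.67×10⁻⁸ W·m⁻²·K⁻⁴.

Steady state: P = εσA T⁴.
A = 2·2.61 = 5.220 m²; T⁴ = (254)⁴ = 4.162×10⁹ K⁴.
P = 0.85 × 5.67×10⁻⁸ × 5.220 × 4.162×10⁹.

P ≈ 1050 W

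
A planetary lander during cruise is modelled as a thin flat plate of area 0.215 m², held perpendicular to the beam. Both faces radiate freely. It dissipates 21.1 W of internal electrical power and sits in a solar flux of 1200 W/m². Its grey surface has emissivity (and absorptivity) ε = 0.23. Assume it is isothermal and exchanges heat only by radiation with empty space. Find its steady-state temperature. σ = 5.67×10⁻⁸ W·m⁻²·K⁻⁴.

T ≈ 346 K

At steady state, absorbed solar power + internal power = radiated power.
Absorbed: α·S·A_cross = 0.23·1200·0.2150 = 59.34 W (cross-section A).
Total input = 59.34 + 21.1 = 80.44 W.
Radiated: εσ·A_surf·T⁴ with A_surf = 2A = 0.4300 m².
T⁴ = 80.44/(0.23·5.67×10⁻⁸·0.4300) = 1.434×10¹⁰ K⁴.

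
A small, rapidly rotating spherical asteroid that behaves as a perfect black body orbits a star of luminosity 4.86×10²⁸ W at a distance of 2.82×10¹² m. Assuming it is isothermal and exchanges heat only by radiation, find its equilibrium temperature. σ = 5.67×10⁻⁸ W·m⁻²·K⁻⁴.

First find the stellar flux at distance d: S = L/(4πd²) = 4.86×10²⁸/(4π·(2.82×10¹²)²) = 486.3 W/m².
For an isothermal sphere, absorbed (1−a)S·πr² = emitted σ·4πr²·T⁴, so T⁴ = (1−a)S/(4σ).
T⁴ = 1.00·486.3/(4·5.67×10⁻⁸) = 2.144×10⁹ K⁴.

T ≈ 215 K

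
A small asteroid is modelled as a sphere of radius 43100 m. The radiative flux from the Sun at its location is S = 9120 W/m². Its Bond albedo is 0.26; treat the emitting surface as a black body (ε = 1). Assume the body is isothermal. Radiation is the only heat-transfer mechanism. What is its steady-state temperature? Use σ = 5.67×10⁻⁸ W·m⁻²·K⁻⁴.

At equilibrium, absorbed power = emitted power.
Absorbing cross-section = πr² = 5.836×10⁹ m²; emitting surface = 4πr² = 2.334×10¹⁰ m² (ratio 4).
(1−a)S·A_cross = εσ·A_surf·T⁴  ⇒  T⁴ = (1−a)S/(4σ).
T⁴ = 0.740·9120/(4·5.67×10⁻⁸) = 2.976×10¹⁰ K⁴.
T = (2.976×10¹⁰)^(1/4).

T ≈ 415 K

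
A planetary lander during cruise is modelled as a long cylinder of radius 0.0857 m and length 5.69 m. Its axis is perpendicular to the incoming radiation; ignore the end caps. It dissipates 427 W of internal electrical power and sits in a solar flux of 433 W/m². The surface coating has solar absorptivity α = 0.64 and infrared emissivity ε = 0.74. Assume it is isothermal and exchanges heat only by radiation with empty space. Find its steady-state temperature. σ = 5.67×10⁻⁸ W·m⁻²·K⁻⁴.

T ≈ 271 K

At steady state, absorbed solar power + internal power = radiated power.
Absorbed: α·S·A_cross = 0.64·433·0.9753 = 270.3 W (cross-section 2rL).
Total input = 270.3 + 427 = 697.3 W.
Radiated: εσ·A_surf·T⁴ with A_surf = 2πrL = 3.064 m².
T⁴ = 697.3/(0.74·5.67×10⁻⁸·3.064) = 5.424×10⁹ K⁴.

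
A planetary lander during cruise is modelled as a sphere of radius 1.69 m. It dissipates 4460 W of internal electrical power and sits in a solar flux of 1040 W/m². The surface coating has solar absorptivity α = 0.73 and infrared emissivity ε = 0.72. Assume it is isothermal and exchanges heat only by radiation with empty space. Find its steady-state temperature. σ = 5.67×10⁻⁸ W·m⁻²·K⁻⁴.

At steady state, absorbed solar power + internal power = radiated power.
Absorbed: α·S·A_cross = 0.73·1040·8.973 = 6812 W (cross-section πr²).
Total input = 6812 + 4460 = 11270 W.
Radiated: εσ·A_surf·T⁴ with A_surf = 4πr² = 35.89 m².
T⁴ = 11270/(0.72·5.67×10⁻⁸·35.89) = 7.693×10⁹ K⁴.

T ≈ 296 K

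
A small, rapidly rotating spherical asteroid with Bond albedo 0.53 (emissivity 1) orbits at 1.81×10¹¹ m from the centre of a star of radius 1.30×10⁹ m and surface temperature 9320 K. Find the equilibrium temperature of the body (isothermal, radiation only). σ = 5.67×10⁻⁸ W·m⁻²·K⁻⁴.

T ≈ 462 K

The star's surface emits σT_*⁴; at distance d the flux is S = σT_*⁴(R_*/d)².
S = 5.67×10⁻⁸·(9320)⁴·(1.30×10⁹/1.81×10¹¹)² = 22070 W/m².
For an isothermal sphere T⁴ = (1−a)S/(4σ) = 4.573×10¹⁰ K⁴.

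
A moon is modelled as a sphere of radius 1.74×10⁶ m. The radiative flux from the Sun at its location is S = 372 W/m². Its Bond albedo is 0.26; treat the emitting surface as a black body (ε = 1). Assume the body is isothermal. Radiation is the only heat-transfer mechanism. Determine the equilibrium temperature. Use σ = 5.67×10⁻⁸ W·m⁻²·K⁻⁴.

At equilibrium, absorbed power = emitted power.
Absorbing cross-section = πr² = 9.511×10¹² m²; emitting surface = 4πr² = 3.805×10¹³ m² (ratio 4).
(1−a)S·A_cross = εσ·A_surf·T⁴  ⇒  T⁴ = (1−a)S/(4σ).
T⁴ = 0.740·372/(4·5.67×10⁻⁸) = 1.214×10⁹ K⁴.
T = (1.214×10⁹)^(1/4).

T ≈ 187 K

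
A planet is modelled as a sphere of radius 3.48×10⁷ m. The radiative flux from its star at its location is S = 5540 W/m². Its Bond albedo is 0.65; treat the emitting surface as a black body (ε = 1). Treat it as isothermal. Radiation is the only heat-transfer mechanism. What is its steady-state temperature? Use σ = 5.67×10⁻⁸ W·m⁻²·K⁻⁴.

At equilibrium, absorbed power = emitted power.
Absorbing cross-section = πr² = 3.805×10¹⁵ m²; emitting surface = 4πr² = 1.522×10¹⁶ m² (ratio 4).
(1−a)S·A_cross = εσ·A_surf·T⁴  ⇒  T⁴ = (1−a)S/(4σ).
T⁴ = 0.350·5540/(4·5.67×10⁻⁸) = 8.549×10⁹ K⁴.
T = (8.549×10⁹)^(1/4).

T ≈ 304 K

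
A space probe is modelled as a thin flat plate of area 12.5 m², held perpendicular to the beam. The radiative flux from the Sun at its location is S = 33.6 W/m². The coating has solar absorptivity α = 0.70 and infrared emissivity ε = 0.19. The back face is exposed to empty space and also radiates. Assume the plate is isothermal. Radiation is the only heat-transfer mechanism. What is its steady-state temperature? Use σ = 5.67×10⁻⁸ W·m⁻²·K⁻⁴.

At equilibrium, absorbed power = emitted power.
Absorbing cross-section = A = 12.50 m²; emitting surface = 2A = 25.00 m² (ratio 2).
αS·A_cross = εσ·A_surf·T⁴  ⇒  T⁴ = αS/(ε·2σ).
T⁴ = 0.700·33.6/(0.19·2·5.67×10⁻⁸) = 1.092×10⁹ K⁴.
T = (1.092×10⁹)^(1/4).

T ≈ 182 K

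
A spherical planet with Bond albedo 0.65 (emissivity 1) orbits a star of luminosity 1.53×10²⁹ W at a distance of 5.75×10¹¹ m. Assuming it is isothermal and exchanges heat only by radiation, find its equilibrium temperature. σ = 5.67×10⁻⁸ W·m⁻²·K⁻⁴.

T ≈ 488 K

First find the stellar flux at distance d: S = L/(4πd²) = 1.53×10²⁹/(4π·(5.75×10¹¹)²) = 36830 W/m².
For an isothermal sphere, absorbed (1−a)S·πr² = emitted σ·4πr²·T⁴, so T⁴ = (1−a)S/(4σ).
T⁴ = 0.350·36830/(4·5.67×10⁻⁸) = 5.683×10¹⁰ K⁴.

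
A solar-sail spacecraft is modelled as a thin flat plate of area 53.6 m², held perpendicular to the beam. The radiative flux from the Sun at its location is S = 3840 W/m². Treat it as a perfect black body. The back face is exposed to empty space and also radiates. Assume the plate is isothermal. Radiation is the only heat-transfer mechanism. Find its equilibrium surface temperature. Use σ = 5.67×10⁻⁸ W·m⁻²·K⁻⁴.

At equilibrium, absorbed power = emitted power.
Absorbing cross-section = A = 53.60 m²; emitting surface = 2A = 107.2 m² (ratio 2).
S·A_cross = εσ·A_surf·T⁴  ⇒  T⁴ = S/(2σ).
T⁴ = 1.00·3840/(2·5.67×10⁻⁸) = 3.386×10¹⁰ K⁴.
T = (3.386×10¹⁰)^(1/4).

T ≈ 429 K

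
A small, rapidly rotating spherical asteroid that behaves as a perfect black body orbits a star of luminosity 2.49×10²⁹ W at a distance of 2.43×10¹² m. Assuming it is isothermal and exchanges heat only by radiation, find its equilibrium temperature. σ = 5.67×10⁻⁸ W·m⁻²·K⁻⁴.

First find the stellar flux at distance d: S = L/(4πd²) = 2.49×10²⁹/(4π·(2.43×10¹²)²) = 3356 W/m².
For an isothermal sphere, absorbed (1−a)S·πr² = emitted σ·4πr²·T⁴, so T⁴ = (1−a)S/(4σ).
T⁴ = 1.00·3356/(4·5.67×10⁻⁸) = 1.480×10¹⁰ K⁴.

T ≈ 349 K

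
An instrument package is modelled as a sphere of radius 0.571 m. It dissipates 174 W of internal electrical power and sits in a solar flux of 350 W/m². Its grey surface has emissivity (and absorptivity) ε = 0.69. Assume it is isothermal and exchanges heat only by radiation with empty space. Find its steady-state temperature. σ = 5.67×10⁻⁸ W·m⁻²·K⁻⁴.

At steady state, absorbed solar power + internal power = radiated power.
Absorbed: α·S·A_cross = 0.69·350·1.024 = 247.4 W (cross-section πr²).
Total input = 247.4 + 174 = 421.4 W.
Radiated: εσ·A_surf·T⁴ with A_surf = 4πr² = 4.097 m².
T⁴ = 421.4/(0.69·5.67×10⁻⁸·4.097) = 2.629×10⁹ K⁴.

T ≈ 226 K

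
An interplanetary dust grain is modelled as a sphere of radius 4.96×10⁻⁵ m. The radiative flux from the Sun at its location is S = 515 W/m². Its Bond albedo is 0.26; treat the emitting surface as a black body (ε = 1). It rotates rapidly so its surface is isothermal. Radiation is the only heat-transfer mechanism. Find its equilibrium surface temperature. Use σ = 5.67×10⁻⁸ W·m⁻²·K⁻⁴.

At equilibrium, absorbed power = emitted power.
Absorbing cross-section = πr² = 7.729×10⁻⁹ m²; emitting surface = 4πr² = 3.092×10⁻⁸ m² (ratio 4).
(1−a)S·A_cross = εσ·A_surf·T⁴  ⇒  T⁴ = (1−a)S/(4σ).
T⁴ = 0.740·515/(4·5.67×10⁻⁸) = 1.680×10⁹ K⁴.
T = (1.680×10⁹)^(1/4).

T ≈ 202 K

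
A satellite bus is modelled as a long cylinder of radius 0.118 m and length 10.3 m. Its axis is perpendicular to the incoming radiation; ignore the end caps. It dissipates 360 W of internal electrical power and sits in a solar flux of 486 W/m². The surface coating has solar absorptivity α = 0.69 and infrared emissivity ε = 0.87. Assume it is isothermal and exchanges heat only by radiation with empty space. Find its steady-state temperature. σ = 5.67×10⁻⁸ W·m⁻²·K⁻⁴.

At steady state, absorbed solar power + internal power = radiated power.
Absorbed: α·S·A_cross = 0.69·486·2.431 = 815.1 W (cross-section 2rL).
Total input = 815.1 + 360 = 1175 W.
Radiated: εσ·A_surf·T⁴ with A_surf = 2πrL = 7.637 m².
T⁴ = 1175/(0.87·5.67×10⁻⁸·7.637) = 3.120×10⁹ K⁴.

T ≈ 236 K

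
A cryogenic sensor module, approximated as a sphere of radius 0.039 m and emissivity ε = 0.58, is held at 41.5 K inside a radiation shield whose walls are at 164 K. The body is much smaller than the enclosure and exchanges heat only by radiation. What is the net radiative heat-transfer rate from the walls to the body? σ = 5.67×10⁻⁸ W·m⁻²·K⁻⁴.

For a small grey body in a large enclosure: P_net = εσA(T_body⁴ − T_wall⁴).
A = 4πr² = 0.01911 m²; T_body⁴ − T_wall⁴ = 2.966×10⁶ − 7.234×10⁸ = -7.204×10⁸ K⁴.
|P_net| = 0.58·5.67×10⁻⁸·0.01911·7.204×10⁸.

P_net ≈ 0.453 W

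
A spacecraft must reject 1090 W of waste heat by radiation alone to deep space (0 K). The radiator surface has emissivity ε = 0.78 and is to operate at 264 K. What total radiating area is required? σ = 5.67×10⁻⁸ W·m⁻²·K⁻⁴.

P = εσA T⁴ ⇒ A = P/(εσT⁴).
T⁴ = 4.858×10⁹ K⁴.
A = 1090/(0.78 × 5.67×10⁻⁸ × 4.858×10⁹).

A ≈ 5.07 m²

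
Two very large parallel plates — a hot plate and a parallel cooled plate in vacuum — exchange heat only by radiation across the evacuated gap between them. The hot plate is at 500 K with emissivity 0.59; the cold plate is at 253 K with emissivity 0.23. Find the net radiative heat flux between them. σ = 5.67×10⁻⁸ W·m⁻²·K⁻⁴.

q ≈ 657 W/m²

For two infinite grey parallel plates, q = σ(T₁⁴ − T₂⁴)/(1/ε₁ + 1/ε₂ − 1).
T₁⁴ − T₂⁴ = 6.250×10¹⁰ − 4.097×10⁹ = 5.840×10¹⁰ K⁴.
1/ε₁ + 1/ε₂ − 1 = 1.695 + 4.348 − 1 = 5.043.
q = 5.67×10⁻⁸ × 5.840×10¹⁰ / 5.043.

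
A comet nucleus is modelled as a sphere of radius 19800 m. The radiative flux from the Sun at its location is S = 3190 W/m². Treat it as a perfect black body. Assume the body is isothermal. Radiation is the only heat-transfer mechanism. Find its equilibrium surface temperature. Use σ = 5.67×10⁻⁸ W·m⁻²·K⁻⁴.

At equilibrium, absorbed power = emitted power.
Absorbing cross-section = πr² = 1.232×10⁹ m²; emitting surface = 4πr² = 4.927×10⁹ m² (ratio 4).
S·A_cross = εσ·A_surf·T⁴  ⇒  T⁴ = S/(4σ).
T⁴ = 1.00·3190/(4·5.67×10⁻⁸) = 1.407×10¹⁰ K⁴.
T = (1.407×10¹⁰)^(1/4).

T ≈ 344 K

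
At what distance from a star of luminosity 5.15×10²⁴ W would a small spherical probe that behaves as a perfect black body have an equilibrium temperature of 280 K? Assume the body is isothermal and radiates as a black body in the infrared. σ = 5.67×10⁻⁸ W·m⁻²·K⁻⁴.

For an isothermal black-emitting sphere, (1−a)S·πr² = σ·4πr²·T⁴ ⇒ S = 4σT⁴/(1−a).
S = 4·5.67×10⁻⁸·(280)⁴/1.00 = 1394 W/m².
Flux falls as S = L/(4πd²), so d = √(L/(4πS)) = √(5.15×10²⁴/(4π·1394)).

d ≈ 1.71×10¹⁰ m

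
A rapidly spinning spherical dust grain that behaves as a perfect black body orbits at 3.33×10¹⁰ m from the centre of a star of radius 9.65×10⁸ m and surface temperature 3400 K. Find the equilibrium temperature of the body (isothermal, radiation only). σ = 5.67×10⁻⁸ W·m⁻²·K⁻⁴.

The star's surface emits σT_*⁴; at distance d the flux is S = σT_*⁴(R_*/d)².
S = 5.67×10⁻⁸·(3400)⁴·(9.65×10⁸/3.33×10¹⁰)² = 6363 W/m².
For an isothermal sphere T⁴ = (1−a)S/(4σ) = 2.806×10¹⁰ K⁴.

T ≈ 409 K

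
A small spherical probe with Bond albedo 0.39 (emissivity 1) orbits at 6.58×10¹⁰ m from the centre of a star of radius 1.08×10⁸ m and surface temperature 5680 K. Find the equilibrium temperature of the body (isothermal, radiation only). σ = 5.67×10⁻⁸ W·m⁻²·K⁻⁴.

The star's surface emits σT_*⁴; at distance d the flux is S = σT_*⁴(R_*/d)².
S = 5.67×10⁻⁸·(5680)⁴·(1.08×10⁸/6.58×10¹⁰)² = 159.0 W/m².
For an isothermal sphere T⁴ = (1−a)S/(4σ) = 4.276×10⁸ K⁴.

T ≈ 144 K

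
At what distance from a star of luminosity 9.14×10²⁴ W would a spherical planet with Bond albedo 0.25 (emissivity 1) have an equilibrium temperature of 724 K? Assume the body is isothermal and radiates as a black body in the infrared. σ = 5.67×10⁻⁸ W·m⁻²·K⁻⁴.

For an isothermal black-emitting sphere, (1−a)S·πr² = σ·4πr²·T⁴ ⇒ S = 4σT⁴/(1−a).
S = 4·5.67×10⁻⁸·(724)⁴/0.750 = 83090 W/m².
Flux falls as S = L/(4πd²), so d = √(L/(4πS)) = √(9.14×10²⁴/(4π·83090)).

d ≈ 2.96×10⁹ m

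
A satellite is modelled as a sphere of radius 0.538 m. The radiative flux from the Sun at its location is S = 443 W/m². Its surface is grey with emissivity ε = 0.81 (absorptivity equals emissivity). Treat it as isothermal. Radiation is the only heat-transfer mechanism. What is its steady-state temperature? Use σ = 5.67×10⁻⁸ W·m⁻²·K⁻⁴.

At equilibrium, absorbed power = emitted power.
Absorbing cross-section = πr² = 0.9093 m²; emitting surface = 4πr² = 3.637 m² (ratio 4).
εS·A_cross = εσ·A_surf·T⁴  ⇒  T⁴ = S/(4σ)   (ε cancels).
T⁴ = 443/(4·5.67×10⁻⁸) = 1.953×10⁹ K⁴.
T = (1.953×10⁹)^(1/4).

T ≈ 210 K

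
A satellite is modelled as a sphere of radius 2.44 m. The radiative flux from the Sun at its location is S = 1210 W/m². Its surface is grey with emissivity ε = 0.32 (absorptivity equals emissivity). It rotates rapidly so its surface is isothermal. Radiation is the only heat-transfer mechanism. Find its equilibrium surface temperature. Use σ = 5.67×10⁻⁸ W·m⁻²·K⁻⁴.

At equilibrium, absorbed power = emitted power.
Absorbing cross-section = πr² = 18.70 m²; emitting surface = 4πr² = 74.82 m² (ratio 4).
εS·A_cross = εσ·A_surf·T⁴  ⇒  T⁴ = S/(4σ)   (ε cancels).
T⁴ = 1210/(4·5.67×10⁻⁸) = 5.335×10⁹ K⁴.
T = (5.335×10⁹)^(1/4).

T ≈ 270 K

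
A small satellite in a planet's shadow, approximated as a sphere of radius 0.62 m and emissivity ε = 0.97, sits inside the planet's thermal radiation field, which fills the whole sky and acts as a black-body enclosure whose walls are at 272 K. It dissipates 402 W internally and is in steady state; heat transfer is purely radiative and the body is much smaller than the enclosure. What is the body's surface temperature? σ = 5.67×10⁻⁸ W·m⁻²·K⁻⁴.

For a small grey body in a large enclosure, net radiated power = εσA(T⁴ − T_w⁴).
Steady state: P = εσA(T⁴ − T_w⁴) with A = 4πr² = 4.831 m².
T⁴ = P/(εσA) + T_w⁴ = 402/(0.97·5.67×10⁻⁸·4.831) + (272)⁴
    = 1.513×10⁹ + 5.474×10⁹ = 6.987×10⁹ K⁴.

T ≈ 289 K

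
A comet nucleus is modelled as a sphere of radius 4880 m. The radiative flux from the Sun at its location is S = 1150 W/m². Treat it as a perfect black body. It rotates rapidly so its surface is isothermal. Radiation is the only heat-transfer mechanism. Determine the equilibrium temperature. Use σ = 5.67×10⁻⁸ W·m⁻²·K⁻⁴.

At equilibrium, absorbed power = emitted power.
Absorbing cross-section = πr² = 7.482×10⁷ m²; emitting surface = 4πr² = 2.993×10⁸ m² (ratio 4).
S·A_cross = εσ·A_surf·T⁴  ⇒  T⁴ = S/(4σ).
T⁴ = 1.00·1150/(4·5.67×10⁻⁸) = 5.071×10⁹ K⁴.
T = (5.071×10⁹)^(1/4).

T ≈ 267 K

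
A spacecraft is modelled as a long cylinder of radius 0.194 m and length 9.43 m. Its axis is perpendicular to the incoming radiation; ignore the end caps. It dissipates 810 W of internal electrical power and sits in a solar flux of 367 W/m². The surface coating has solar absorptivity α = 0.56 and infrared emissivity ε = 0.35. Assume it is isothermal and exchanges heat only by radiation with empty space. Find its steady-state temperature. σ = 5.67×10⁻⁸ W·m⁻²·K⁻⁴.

At steady state, absorbed solar power + internal power = radiated power.
Absorbed: α·S·A_cross = 0.56·367·3.659 = 752.0 W (cross-section 2rL).
Total input = 752.0 + 810 = 1562 W.
Radiated: εσ·A_surf·T⁴ with A_surf = 2πrL = 11.49 m².
T⁴ = 1562/(0.35·5.67×10⁻⁸·11.49) = 6.847×10⁹ K⁴.

T ≈ 288 K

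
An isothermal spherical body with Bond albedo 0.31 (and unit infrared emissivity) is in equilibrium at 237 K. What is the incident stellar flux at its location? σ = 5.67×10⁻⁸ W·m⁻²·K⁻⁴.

S ≈ 1040 W/m²

(1−a)S·πr² = σ·4πr²·T⁴ ⇒ S = 4σT⁴/(1−a).
S = 4·5.67×10⁻⁸·3.155×10⁹/0.690.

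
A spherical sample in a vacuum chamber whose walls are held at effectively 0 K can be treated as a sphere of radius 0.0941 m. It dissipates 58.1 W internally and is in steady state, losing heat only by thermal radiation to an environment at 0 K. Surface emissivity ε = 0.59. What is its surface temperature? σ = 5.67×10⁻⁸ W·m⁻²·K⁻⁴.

T ≈ 353 K

Steady state: internal power = radiated power, P = εσA T⁴.
Radiating area A = 4πr² = 0.1113 m².
T⁴ = P/(εσA) = 58.1/(0.59·5.67×10⁻⁸·0.1113) = 1.561×10¹⁰ K⁴.
T = (1.561×10¹⁰)^(1/4).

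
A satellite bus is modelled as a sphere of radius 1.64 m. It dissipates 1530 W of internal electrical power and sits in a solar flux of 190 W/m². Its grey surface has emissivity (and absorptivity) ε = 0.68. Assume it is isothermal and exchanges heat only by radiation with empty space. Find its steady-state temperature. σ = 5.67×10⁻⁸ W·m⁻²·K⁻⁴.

At steady state, absorbed solar power + internal power = radiated power.
Absorbed: α·S·A_cross = 0.68·190·8.450 = 1092 W (cross-section πr²).
Total input = 1092 + 1530 = 2622 W.
Radiated: εσ·A_surf·T⁴ with A_surf = 4πr² = 33.80 m².
T⁴ = 2622/(0.68·5.67×10⁻⁸·33.80) = 2.012×10⁹ K⁴.

T ≈ 212 K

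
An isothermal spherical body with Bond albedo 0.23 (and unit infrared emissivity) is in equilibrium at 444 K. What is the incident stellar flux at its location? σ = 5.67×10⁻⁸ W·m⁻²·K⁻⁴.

S ≈ 11400 W/m²

(1−a)S·πr² = σ·4πr²·T⁴ ⇒ S = 4σT⁴/(1−a).
S = 4·5.67×10⁻⁸·3.886×10¹⁰/0.770.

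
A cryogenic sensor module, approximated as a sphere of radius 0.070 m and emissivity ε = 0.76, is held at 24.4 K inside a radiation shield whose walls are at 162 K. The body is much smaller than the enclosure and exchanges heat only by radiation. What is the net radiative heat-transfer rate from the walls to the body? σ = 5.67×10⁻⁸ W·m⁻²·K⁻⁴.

P_net ≈ 1.83 W

For a small grey body in a large enclosure: P_net = εσA(T_body⁴ − T_wall⁴).
A = 4πr² = 0.06158 m²; T_body⁴ − T_wall⁴ = 3.545×10⁵ − 6.887×10⁸ = -6.884×10⁸ K⁴.
|P_net| = 0.76·5.67×10⁻⁸·0.06158·6.884×10⁸.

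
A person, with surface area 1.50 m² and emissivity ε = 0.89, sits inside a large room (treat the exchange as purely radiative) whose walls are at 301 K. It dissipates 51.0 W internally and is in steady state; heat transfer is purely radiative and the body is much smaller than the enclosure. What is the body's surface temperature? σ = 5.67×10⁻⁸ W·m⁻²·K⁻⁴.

For a small grey body in a large enclosure, net radiated power = εσA(T⁴ − T_w⁴).
Steady state: P = εσA(T⁴ − T_w⁴) with A = 1.50 m².
T⁴ = P/(εσA) + T_w⁴ = 51.0/(0.89·5.67×10⁻⁸·1.500) + (301)⁴
    = 6.738×10⁸ + 8.209×10⁹ = 8.882×10⁹ K⁴.

T ≈ 307 K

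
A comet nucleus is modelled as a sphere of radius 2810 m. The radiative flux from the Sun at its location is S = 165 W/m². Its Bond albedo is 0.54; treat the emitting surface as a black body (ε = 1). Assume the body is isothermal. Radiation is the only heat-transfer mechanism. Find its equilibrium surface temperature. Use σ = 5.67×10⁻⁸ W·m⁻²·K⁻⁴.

At equilibrium, absorbed power = emitted power.
Absorbing cross-section = πr² = 2.481×10⁷ m²; emitting surface = 4πr² = 9.923×10⁷ m² (ratio 4).
(1−a)S·A_cross = εσ·A_surf·T⁴  ⇒  T⁴ = (1−a)S/(4σ).
T⁴ = 0.460·165/(4·5.67×10⁻⁸) = 3.347×10⁸ K⁴.
T = (3.347×10⁸)^(1/4).

T ≈ 135 K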